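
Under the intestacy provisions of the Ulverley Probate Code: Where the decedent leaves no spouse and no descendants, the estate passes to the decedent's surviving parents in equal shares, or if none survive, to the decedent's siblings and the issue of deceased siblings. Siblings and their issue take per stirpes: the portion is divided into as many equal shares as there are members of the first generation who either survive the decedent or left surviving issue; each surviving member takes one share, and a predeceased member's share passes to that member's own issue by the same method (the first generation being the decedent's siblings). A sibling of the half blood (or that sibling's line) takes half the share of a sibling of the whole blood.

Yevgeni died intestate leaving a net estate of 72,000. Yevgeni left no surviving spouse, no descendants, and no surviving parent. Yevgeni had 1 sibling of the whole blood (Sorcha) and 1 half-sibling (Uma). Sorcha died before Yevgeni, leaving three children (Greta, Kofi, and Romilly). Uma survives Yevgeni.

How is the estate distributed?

Greta: 16,000; Kofi: 16,000; Romilly: 16,000; Uma: 24,000

The entire 72,000 passes to the siblings and their issue.
Counting each half-blood sibling's line as half a unit, there are 3/2 units in 72,000, so one unit is 48,000. Whole-blood lines (Sorcha) take 48,000 each; half-blood lines (Uma) take 24,000 each.
Sorcha's share (48,000) is divided into 3 shares of 16,000: Greta, Kofi, and Romilly each take 16,000.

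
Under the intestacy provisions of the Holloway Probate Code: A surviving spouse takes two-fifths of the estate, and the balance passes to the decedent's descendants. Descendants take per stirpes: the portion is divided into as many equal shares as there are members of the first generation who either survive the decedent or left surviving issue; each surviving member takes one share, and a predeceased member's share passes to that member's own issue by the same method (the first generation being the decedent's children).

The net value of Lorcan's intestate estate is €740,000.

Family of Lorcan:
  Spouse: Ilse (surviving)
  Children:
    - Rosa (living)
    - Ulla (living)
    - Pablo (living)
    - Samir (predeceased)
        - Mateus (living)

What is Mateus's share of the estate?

Ilse takes two-fifths of €740,000 = €296,000. The remaining €444,000 passes to the descendants.
The descendants' portion (€444,000) is divided into 4 shares of €111,000: Rosa, Ulla, and Pablo each take €111,000; Samir's €111,000 share passes to Samir's issue.
Samir's share (€111,000) passes entirely to Mateus.

Mateus receives €111,000.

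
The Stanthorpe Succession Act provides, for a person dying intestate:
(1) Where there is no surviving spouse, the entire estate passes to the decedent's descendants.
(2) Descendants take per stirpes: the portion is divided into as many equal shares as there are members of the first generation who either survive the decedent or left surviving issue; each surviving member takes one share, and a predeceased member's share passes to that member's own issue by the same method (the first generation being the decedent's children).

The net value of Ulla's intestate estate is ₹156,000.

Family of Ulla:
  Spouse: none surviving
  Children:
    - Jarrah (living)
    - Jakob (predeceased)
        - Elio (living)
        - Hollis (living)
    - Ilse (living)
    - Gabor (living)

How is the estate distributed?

The entire ₹156,000 passes to the descendants.
That amount (₹156,000) is divided into 4 shares of ₹39,000: Jarrah, Ilse, and Gabor each take ₹39,000; Jakob's ₹39,000 share passes to Jakob's issue.
Jakob's share (₹39,000) is divided into 2 shares of ₹19,500: Elio and Hollis each take ₹19,500.

Jarrah: ₹39,000; Elio: ₹19,500; Hollis: ₹19,500; Ilse: ₹39,000; Gabor: ₹39,000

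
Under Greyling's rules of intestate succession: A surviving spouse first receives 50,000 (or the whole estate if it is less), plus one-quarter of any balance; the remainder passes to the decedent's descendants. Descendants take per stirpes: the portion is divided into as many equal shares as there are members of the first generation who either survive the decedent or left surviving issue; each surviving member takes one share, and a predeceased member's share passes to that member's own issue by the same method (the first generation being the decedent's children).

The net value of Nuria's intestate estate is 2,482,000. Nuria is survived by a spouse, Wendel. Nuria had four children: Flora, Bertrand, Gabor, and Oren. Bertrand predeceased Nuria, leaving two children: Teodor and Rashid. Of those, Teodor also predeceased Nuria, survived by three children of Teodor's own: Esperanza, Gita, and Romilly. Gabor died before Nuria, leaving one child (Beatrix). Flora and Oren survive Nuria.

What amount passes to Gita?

Wendel first takes 50,000, leaving a balance of 2,432,000. Wendel then takes one-quarter of the balance (608,000), for a total of 658,000. The remaining 1,824,000 passes to the descendants.
The descendants' portion (1,824,000) is divided into 4 shares of 456,000: Flora and Oren each take 456,000; Bertrand's 456,000 share passes to Bertrand's issue; Gabor's 456,000 share passes to Gabor's issue.
Bertrand's share (456,000) is divided into 2 shares of 228,000: Rashid takes 228,000; Teodor's 228,000 share passes to Teodor's issue.
Teodor's share (228,000) is divided into 3 shares of 76,000: Esperanza, Gita, and Romilly each take 76,000.
Gabor's share (456,000) passes entirely to Beatrix.

Gita receives 76,000.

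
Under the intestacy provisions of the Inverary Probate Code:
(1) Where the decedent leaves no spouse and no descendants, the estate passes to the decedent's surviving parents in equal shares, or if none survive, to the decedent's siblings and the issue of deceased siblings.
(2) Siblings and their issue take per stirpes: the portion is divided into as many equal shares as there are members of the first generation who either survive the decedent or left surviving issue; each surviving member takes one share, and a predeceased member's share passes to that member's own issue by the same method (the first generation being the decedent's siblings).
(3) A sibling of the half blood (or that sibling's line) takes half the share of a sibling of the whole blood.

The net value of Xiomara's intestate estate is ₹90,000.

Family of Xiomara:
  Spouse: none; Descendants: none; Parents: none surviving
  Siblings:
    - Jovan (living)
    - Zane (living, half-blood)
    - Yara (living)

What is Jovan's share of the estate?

Jovan receives ₹36,000.

The entire ₹90,000 passes to the siblings and their issue.
Counting each half-blood sibling's line as half a unit, there are 5/2 units in ₹90,000, so one unit is ₹36,000. Whole-blood lines (Jovan and Yara) take ₹36,000 each; half-blood lines (Zane) take ₹18,000 each.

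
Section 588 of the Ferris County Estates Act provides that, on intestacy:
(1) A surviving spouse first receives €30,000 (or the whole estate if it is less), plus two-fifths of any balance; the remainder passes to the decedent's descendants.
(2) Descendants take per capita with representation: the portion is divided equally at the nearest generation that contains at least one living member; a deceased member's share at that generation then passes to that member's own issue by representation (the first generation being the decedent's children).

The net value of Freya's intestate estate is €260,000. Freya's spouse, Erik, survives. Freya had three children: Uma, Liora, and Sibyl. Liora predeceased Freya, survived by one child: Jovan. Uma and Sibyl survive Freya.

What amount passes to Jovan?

Jovan receives €46,000.

Erik first takes €30,000, leaving a balance of €230,000. Erik then takes two-fifths of the balance (€92,000), for a total of €122,000. The remaining €138,000 passes to the descendants.
The descendants' portion (€138,000) is divided into 3 shares of €46,000: Uma and Sibyl each take €46,000; Liora's €46,000 share passes to Liora's issue.
Liora's share (€46,000) passes entirely to Jovan.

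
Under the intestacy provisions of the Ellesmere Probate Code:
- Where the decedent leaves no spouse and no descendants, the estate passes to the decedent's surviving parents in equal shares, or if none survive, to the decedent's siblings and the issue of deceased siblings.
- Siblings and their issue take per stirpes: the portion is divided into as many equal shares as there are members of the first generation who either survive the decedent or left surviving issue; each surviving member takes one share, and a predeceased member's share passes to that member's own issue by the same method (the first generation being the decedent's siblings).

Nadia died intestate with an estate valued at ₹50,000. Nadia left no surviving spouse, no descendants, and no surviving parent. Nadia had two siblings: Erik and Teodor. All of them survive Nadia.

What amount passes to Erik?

The entire ₹50,000 passes to the siblings and their issue.
That amount (₹50,000) is divided into 2 shares of ₹25,000: Erik and Teodor each take ₹25,000.

Erik receives ₹25,000.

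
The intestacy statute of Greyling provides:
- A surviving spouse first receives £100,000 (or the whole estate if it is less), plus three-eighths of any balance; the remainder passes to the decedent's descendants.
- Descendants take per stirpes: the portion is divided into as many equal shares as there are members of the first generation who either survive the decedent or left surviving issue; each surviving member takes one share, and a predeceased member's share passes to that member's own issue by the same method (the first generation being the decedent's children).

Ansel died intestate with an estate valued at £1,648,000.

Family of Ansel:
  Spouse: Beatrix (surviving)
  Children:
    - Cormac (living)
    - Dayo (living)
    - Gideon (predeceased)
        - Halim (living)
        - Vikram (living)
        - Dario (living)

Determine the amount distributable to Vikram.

Vikram receives £107,500.

Beatrix first takes £100,000, leaving a balance of £1,548,000. Beatrix then takes three-eighths of the balance (£580,500), for a total of £680,500. The remaining £967,500 passes to the descendants.
The descendants' portion (£967,500) is divided into 3 shares of £322,500: Cormac and Dayo each take £322,500; Gideon's £322,500 share passes to Gideon's issue.
Gideon's share (£322,500) is divided into 3 shares of £107,500: Halim, Vikram, and Dario each take £107,500.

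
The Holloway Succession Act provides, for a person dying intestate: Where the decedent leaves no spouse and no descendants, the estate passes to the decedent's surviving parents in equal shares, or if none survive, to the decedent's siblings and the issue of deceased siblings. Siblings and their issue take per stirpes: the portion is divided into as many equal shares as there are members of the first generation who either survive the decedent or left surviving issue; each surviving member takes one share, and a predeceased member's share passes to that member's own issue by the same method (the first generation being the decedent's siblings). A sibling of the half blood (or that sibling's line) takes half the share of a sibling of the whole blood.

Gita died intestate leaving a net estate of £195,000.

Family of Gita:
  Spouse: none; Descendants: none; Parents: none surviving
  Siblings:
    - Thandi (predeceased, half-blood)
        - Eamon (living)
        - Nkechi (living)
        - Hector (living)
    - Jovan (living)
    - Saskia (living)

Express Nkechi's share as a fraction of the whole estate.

The entire £195,000 passes to the siblings and their issue.
Counting each half-blood sibling's line as half a unit, there are 5/2 units in £195,000, so one unit is £78,000. Whole-blood lines (Jovan and Saskia) take £78,000 each; half-blood lines (Thandi) take £39,000 each.
Thandi's share (£39,000) is divided into 3 shares of £13,000: Eamon, Nkechi, and Hector each take £13,000.

Nkechi receives 1/15 of the estate.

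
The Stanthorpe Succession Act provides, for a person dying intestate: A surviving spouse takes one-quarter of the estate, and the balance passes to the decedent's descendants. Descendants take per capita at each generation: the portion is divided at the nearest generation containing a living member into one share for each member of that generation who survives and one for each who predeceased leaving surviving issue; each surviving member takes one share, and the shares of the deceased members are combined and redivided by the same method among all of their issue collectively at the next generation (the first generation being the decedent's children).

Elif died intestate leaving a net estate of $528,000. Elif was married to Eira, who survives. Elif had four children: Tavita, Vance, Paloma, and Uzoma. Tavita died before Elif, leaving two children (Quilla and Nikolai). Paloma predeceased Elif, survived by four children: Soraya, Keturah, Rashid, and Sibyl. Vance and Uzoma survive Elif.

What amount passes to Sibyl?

Eira takes one-quarter of $528,000 = $132,000. The remaining $396,000 passes to the descendants.
The descendants' portion ($396,000) is divided at the children's generation into 4 shares of $99,000. Vance and Uzoma each take $99,000. The 2 shares of the deceased (Tavita and Paloma) are combined into a pool of $198,000.
That pool ($198,000) is divided at the grandchildren's generation equally among Quilla, Nikolai, Soraya, Keturah, Rashid, and Sibyl: $33,000 each.

Sibyl receives $33,000.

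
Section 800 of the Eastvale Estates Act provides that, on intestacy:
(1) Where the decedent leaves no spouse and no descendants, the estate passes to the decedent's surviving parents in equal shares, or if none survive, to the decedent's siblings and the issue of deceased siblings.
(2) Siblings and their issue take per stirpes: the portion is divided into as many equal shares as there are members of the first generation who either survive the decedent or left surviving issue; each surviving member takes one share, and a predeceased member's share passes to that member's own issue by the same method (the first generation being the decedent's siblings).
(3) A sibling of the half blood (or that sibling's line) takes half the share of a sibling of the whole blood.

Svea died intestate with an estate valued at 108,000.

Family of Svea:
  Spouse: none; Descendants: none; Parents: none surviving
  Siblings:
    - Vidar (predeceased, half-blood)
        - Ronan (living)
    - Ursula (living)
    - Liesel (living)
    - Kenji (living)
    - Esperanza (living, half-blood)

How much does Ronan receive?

The entire 108,000 passes to the siblings and their issue.
Counting each half-blood sibling's line as half a unit, there are 4 units in 108,000, so one unit is 27,000. Whole-blood lines (Ursula, Liesel, and Kenji) take 27,000 each; half-blood lines (Vidar and Esperanza) take 13,500 each.
Vidar's share (13,500) passes entirely to Ronan.

Ronan receives 13,500.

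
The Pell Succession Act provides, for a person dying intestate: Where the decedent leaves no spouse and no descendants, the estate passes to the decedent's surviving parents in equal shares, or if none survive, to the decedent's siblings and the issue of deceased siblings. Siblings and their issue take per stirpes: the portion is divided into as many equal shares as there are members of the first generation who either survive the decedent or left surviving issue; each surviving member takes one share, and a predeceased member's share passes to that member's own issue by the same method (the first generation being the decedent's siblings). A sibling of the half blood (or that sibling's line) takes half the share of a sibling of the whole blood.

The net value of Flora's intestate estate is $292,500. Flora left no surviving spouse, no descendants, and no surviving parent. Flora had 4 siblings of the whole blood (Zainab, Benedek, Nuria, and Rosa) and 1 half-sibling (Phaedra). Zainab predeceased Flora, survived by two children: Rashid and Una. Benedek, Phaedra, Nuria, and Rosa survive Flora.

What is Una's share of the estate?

The entire $292,500 passes to the siblings and their issue.
Counting each half-blood sibling's line as half a unit, there are 9/2 units in $292,500, so one unit is $65,000. Whole-blood lines (Zainab, Benedek, Nuria, and Rosa) take $65,000 each; half-blood lines (Phaedra) take $32,500 each.
Zainab's share ($65,000) is divided into 2 shares of $32,500: Rashid and Una each take $32,500.

Una receives $32,500.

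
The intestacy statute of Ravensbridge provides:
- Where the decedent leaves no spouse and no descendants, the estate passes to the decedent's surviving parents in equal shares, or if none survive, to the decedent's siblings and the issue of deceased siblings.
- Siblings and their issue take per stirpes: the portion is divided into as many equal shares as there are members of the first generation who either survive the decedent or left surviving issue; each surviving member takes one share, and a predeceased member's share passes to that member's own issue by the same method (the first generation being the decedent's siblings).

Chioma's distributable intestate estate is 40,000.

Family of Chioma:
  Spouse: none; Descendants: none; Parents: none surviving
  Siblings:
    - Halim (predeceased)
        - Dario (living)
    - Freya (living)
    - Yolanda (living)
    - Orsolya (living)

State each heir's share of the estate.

Dario: 10,000; Freya: 10,000; Yolanda: 10,000; Orsolya: 10,000

The entire 40,000 passes to the siblings and their issue.
That amount (40,000) is divided into 4 shares of 10,000: Freya, Yolanda, and Orsolya each take 10,000; Halim's 10,000 share passes to Halim's issue.
Halim's share (10,000) passes entirely to Dario.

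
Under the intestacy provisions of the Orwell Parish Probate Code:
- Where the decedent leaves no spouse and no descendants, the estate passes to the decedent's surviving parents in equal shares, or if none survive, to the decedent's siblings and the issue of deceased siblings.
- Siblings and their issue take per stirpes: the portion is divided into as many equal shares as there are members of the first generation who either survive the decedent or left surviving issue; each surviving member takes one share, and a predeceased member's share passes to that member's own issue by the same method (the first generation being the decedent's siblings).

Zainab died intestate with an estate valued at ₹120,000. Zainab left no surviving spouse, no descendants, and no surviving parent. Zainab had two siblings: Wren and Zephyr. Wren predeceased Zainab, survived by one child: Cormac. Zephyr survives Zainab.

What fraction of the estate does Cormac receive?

The entire ₹120,000 passes to the siblings and their issue.
That amount (₹120,000) is divided into 2 shares of ₹60,000: Zephyr takes ₹60,000; Wren's ₹60,000 share passes to Wren's issue.
Wren's share (₹60,000) passes entirely to Cormac.

Cormac receives 1/2 of the estate.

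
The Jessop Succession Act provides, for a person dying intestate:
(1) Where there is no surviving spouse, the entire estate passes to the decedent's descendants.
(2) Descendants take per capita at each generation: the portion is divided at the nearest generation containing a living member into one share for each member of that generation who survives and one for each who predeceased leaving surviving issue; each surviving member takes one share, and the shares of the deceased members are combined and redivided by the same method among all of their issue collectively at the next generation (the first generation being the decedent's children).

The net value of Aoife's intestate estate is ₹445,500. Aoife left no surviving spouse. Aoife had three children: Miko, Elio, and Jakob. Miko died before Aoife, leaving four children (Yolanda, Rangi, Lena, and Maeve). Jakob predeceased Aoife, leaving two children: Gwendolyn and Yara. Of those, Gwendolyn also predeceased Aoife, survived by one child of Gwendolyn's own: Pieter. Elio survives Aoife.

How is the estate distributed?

The entire ₹445,500 passes to the descendants.
That amount (₹445,500) is divided at the children's generation into 3 shares of ₹148,500. Elio takes ₹148,500. The 2 shares of the deceased (Miko and Jakob) are combined into a pool of ₹297,000.
That pool (₹297,000) is divided at the grandchildren's generation into 6 shares of ₹49,500. Yolanda, Rangi, Lena, Maeve, and Yara each take ₹49,500. The remaining share for the deceased Gwendolyn (₹49,500) is carried to the next generation.
That pool (₹49,500) passes entirely to Pieter, the sole taker at the great-grandchildren's generation.

Yolanda: ₹49,500; Rangi: ₹49,500; Lena: ₹49,500; Maeve: ₹49,500; Elio: ₹148,500; Pieter: ₹49,500; Yara: ₹49,500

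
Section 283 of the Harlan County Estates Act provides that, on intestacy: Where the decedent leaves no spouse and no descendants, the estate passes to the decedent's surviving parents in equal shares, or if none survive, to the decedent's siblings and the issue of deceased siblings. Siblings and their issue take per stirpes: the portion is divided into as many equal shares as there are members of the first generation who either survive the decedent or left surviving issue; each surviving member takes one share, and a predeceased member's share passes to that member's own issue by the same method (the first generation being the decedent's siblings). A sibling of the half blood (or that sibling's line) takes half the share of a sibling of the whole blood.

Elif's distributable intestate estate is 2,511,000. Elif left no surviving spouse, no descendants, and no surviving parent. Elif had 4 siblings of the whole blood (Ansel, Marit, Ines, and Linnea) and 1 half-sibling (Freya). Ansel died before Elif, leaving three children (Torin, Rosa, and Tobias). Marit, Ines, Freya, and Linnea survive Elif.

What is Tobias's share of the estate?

Tobias receives 186,000.

The entire 2,511,000 passes to the siblings and their issue.
Counting each half-blood sibling's line as half a unit, there are 9/2 units in 2,511,000, so one unit is 558,000. Whole-blood lines (Ansel, Marit, Ines, and Linnea) take 558,000 each; half-blood lines (Freya) take 279,000 each.
Ansel's share (558,000) is divided into 3 shares of 186,000: Torin, Rosa, and Tobias each take 186,000.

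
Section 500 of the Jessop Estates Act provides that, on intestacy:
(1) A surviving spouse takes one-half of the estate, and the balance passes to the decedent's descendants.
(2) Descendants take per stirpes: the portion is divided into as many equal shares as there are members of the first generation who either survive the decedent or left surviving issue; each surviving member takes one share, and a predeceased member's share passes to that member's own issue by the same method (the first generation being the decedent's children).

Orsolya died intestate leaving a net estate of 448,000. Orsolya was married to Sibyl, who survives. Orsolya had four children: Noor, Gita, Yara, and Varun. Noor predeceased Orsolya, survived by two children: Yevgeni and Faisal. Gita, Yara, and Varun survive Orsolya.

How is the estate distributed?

Sibyl: 224,000; Yevgeni: 28,000; Faisal: 28,000; Gita: 56,000; Yara: 56,000; Varun: 56,000

Sibyl takes one-half of 448,000 = 224,000. The remaining 224,000 passes to the descendants.
The descendants' portion (224,000) is divided into 4 shares of 56,000: Gita, Yara, and Varun each take 56,000; Noor's 56,000 share passes to Noor's issue.
Noor's share (56,000) is divided into 2 shares of 28,000: Yevgeni and Faisal each take 28,000.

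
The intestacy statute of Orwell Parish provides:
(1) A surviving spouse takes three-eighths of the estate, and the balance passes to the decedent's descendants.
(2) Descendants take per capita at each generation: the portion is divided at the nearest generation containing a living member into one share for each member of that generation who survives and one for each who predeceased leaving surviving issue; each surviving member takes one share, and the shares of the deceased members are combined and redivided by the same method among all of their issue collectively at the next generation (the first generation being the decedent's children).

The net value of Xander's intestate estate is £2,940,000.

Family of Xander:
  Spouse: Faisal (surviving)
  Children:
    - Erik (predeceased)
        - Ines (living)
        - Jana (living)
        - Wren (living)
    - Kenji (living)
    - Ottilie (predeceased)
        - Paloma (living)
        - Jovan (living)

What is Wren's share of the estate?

Faisal takes three-eighths of £2,940,000 = £1,102,500. The remaining £1,837,500 passes to the descendants.
The descendants' portion (£1,837,500) is divided at the children's generation into 3 shares of £612,500. Kenji takes £612,500. The 2 shares of the deceased (Erik and Ottilie) are combined into a pool of £1,225,000.
That pool (£1,225,000) is divided at the grandchildren's generation equally among Ines, Jana, Wren, Paloma, and Jovan: £245,000 each.

Wren receives £245,000.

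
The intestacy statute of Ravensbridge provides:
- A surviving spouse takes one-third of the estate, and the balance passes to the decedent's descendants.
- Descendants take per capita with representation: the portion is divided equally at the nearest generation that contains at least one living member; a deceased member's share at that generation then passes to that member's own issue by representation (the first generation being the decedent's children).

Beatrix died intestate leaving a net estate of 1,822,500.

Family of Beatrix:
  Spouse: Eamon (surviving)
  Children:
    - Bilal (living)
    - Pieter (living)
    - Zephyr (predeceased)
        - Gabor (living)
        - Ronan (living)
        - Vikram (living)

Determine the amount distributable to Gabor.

Eamon takes one-third of 1,822,500 = 607,500. The remaining 1,215,000 passes to the descendants.
The descendants' portion (1,215,000) is divided into 3 shares of 405,000: Bilal and Pieter each take 405,000; Zephyr's 405,000 share passes to Zephyr's issue.
Zephyr's share (405,000) is divided into 3 shares of 135,000: Gabor, Ronan, and Vikram each take 135,000.

Gabor receives 135,000.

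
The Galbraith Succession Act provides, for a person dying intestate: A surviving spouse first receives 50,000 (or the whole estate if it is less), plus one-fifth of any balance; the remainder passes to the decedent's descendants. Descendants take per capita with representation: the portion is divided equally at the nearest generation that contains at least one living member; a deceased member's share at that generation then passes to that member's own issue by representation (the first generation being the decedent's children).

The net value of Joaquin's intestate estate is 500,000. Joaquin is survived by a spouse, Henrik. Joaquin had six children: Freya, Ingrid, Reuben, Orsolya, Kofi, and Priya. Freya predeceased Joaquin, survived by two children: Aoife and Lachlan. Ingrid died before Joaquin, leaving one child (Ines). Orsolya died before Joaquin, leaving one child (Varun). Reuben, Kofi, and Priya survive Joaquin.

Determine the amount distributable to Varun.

Varun receives 60,000.

Henrik first takes 50,000, leaving a balance of 450,000. Henrik then takes one-fifth of the balance (90,000), for a total of 140,000. The remaining 360,000 passes to the descendants.
The descendants' portion (360,000) is divided into 6 shares of 60,000: Reuben, Kofi, and Priya each take 60,000; Freya's 60,000 share passes to Freya's issue; Ingrid's 60,000 share passes to Ingrid's issue; Orsolya's 60,000 share passes to Orsolya's issue.
Freya's share (60,000) is divided into 2 shares of 30,000: Aoife and Lachlan each take 30,000.
Ingrid's share (60,000) passes entirely to Ines.
Orsolya's share (60,000) passes entirely to Varun.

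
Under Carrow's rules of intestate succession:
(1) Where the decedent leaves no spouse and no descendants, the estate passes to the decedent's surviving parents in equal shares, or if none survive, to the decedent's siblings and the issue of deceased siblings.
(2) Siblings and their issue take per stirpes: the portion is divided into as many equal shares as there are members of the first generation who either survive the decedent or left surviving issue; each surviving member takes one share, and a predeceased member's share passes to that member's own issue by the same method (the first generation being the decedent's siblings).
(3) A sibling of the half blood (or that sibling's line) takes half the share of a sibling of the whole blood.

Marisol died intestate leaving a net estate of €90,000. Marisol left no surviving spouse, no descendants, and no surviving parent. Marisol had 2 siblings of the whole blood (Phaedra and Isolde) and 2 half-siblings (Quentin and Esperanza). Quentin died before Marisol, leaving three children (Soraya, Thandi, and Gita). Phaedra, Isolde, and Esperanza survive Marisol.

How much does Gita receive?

Gita receives €5,000.

The entire €90,000 passes to the siblings and their issue.
Counting each half-blood sibling's line as half a unit, there are 3 units in €90,000, so one unit is €30,000. Whole-blood lines (Phaedra and Isolde) take €30,000 each; half-blood lines (Quentin and Esperanza) take €15,000 each.
Quentin's share (€15,000) is divided into 3 shares of €5,000: Soraya, Thandi, and Gita each take €5,000.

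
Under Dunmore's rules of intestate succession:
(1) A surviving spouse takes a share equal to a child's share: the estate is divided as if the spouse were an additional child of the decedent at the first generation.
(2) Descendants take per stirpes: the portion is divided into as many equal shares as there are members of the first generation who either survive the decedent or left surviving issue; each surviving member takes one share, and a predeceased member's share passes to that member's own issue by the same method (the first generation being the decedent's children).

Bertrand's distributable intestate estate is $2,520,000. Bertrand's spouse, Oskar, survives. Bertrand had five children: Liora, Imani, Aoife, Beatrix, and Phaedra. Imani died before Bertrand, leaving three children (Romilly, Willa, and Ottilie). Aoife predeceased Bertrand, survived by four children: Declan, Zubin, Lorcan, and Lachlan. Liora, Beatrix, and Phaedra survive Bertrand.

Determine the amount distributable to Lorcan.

Lorcan receives $105,000.

The spouse counts as an additional share at the children's level, so there are 6 primary shares of $420,000. Oskar takes one such share ($420,000).
The children's combined portion ($2,100,000) is divided into 5 shares of $420,000: Liora, Beatrix, and Phaedra each take $420,000; Imani's $420,000 share passes to Imani's issue; Aoife's $420,000 share passes to Aoife's issue.
Imani's share ($420,000) is divided into 3 shares of $140,000: Romilly, Willa, and Ottilie each take $140,000.
Aoife's share ($420,000) is divided into 4 shares of $105,000: Declan, Zubin, Lorcan, and Lachlan each take $105,000.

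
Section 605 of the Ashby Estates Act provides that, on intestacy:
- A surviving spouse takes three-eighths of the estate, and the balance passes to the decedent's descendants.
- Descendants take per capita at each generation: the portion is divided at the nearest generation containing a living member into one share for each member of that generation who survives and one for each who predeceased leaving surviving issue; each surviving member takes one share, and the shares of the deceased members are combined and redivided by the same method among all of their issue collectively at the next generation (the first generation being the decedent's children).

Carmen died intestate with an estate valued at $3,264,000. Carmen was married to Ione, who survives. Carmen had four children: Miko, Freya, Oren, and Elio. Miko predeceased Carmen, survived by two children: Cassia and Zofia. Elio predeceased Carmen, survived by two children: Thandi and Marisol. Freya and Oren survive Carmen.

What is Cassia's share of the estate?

Cassia receives $255,000.

Ione takes three-eighths of $3,264,000 = $1,224,000. The remaining $2,040,000 passes to the descendants.
The descendants' portion ($2,040,000) is divided at the children's generation into 4 shares of $510,000. Freya and Oren each take $510,000. The 2 shares of the deceased (Miko and Elio) are combined into a pool of $1,020,000.
That pool ($1,020,000) is divided at the grandchildren's generation equally among Cassia, Zofia, Thandi, and Marisol: $255,000 each.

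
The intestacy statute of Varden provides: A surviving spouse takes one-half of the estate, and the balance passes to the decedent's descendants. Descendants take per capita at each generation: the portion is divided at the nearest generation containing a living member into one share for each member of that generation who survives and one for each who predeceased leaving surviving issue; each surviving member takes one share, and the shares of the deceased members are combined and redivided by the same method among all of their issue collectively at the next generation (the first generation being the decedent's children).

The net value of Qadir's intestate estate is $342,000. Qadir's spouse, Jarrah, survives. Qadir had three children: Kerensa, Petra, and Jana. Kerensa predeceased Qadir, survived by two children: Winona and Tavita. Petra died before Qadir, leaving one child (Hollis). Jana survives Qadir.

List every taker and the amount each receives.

Jarrah takes one-half of $342,000 = $171,000. The remaining $171,000 passes to the descendants.
The descendants' portion ($171,000) is divided at the children's generation into 3 shares of $57,000. Jana takes $57,000. The 2 shares of the deceased (Kerensa and Petra) are combined into a pool of $114,000.
That pool ($114,000) is divided at the grandchildren's generation equally among Winona, Tavita, and Hollis: $38,000 each.

Jarrah: $171,000; Winona: $38,000; Tavita: $38,000; Hollis: $38,000; Jana: $57,000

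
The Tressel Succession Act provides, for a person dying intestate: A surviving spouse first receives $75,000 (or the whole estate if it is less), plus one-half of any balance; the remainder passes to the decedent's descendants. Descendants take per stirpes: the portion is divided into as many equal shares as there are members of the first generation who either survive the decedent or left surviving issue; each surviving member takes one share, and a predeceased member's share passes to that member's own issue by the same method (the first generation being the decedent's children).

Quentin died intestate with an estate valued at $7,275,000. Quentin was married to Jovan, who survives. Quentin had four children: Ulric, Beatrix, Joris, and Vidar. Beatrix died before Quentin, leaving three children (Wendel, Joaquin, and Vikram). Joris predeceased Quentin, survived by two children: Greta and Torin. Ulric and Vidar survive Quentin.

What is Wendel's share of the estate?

Jovan first takes $75,000, leaving a balance of $7,200,000. Jovan then takes one-half of the balance ($3,600,000), for a total of $3,675,000. The remaining $3,600,000 passes to the descendants.
The descendants' portion ($3,600,000) is divided into 4 shares of $900,000: Ulric and Vidar each take $900,000; Beatrix's $900,000 share passes to Beatrix's issue; Joris's $900,000 share passes to Joris's issue.
Beatrix's share ($900,000) is divided into 3 shares of $300,000: Wendel, Joaquin, and Vikram each take $300,000.
Joris's share ($900,000) is divided into 2 shares of $450,000: Greta and Torin each take $450,000.

Wendel receives $300,000.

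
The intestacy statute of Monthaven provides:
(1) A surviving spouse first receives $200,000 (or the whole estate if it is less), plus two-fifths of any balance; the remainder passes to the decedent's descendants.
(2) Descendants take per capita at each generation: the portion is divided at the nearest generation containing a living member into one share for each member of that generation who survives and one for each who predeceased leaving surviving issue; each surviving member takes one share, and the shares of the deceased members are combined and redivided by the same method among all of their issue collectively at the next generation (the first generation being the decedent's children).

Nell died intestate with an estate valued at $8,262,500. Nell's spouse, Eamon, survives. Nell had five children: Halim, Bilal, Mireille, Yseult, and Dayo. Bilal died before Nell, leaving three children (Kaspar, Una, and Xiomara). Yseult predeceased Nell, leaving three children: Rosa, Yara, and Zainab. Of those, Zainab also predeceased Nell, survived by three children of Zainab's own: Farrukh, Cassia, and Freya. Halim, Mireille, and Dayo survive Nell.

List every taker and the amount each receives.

Eamon: $3,425,000; Halim: $967,500; Kaspar: $322,500; Una: $322,500; Xiomara: $322,500; Mireille: $967,500; Rosa: $322,500; Yara: $322,500; Farrukh: $107,500; Cassia: $107,500; Freya: $107,500; Dayo: $967,500

Eamon first takes $200,000, leaving a balance of $8,062,500. Eamon then takes two-fifths of the balance ($3,225,000), for a total of $3,425,000. The remaining $4,837,500 passes to the descendants.
The descendants' portion ($4,837,500) is divided at the children's generation into 5 shares of $967,500. Halim, Mireille, and Dayo each take $967,500. The 2 shares of the deceased (Bilal and Yseult) are combined into a pool of $1,935,000.
That pool ($1,935,000) is divided at the grandchildren's generation into 6 shares of $322,500. Kaspar, Una, Xiomara, Rosa, and Yara each take $322,500. The remaining share for the deceased Zainab ($322,500) is carried to the next generation.
That pool ($322,500) is divided at the great-grandchildren's generation equally among Farrukh, Cassia, and Freya: $107,500 each.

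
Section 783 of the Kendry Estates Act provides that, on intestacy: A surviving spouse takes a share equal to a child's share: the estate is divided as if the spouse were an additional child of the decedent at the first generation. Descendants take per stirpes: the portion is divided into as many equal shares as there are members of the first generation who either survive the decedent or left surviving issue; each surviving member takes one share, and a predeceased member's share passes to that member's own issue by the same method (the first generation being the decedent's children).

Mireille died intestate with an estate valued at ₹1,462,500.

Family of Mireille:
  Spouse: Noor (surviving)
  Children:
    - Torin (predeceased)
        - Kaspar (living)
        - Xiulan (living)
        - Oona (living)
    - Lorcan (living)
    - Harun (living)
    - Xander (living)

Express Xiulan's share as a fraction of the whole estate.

Xiulan receives 1/15 of the estate.

The spouse counts as an additional share at the children's level, so there are 5 primary shares of ₹292,500. Noor takes one such share (₹292,500).
The children's combined portion (₹1,170,000) is divided into 4 shares of ₹292,500: Lorcan, Harun, and Xander each take ₹292,500; Torin's ₹292,500 share passes to Torin's issue.
Torin's share (₹292,500) is divided into 3 shares of ₹97,500: Kaspar, Xiulan, and Oona each take ₹97,500.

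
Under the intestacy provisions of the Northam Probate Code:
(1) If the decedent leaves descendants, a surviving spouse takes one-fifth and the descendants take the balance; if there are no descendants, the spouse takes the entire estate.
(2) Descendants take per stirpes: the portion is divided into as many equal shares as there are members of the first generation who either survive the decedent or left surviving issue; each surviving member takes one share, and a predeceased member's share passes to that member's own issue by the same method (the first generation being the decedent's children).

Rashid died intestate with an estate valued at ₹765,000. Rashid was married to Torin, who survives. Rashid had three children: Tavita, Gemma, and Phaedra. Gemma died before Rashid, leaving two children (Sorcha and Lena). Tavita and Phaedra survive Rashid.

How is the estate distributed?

Torin takes one-fifth of ₹765,000 = ₹153,000. The remaining ₹612,000 passes to the descendants.
The descendants' portion (₹612,000) is divided into 3 shares of ₹204,000: Tavita and Phaedra each take ₹204,000; Gemma's ₹204,000 share passes to Gemma's issue.
Gemma's share (₹204,000) is divided into 2 shares of ₹102,000: Sorcha and Lena each take ₹102,000.

Torin: ₹153,000; Tavita: ₹204,000; Sorcha: ₹102,000; Lena: ₹102,000; Phaedra: ₹204,000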